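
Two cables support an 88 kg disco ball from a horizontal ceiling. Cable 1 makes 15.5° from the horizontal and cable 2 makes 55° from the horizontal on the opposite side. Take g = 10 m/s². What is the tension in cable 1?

Weight W = 88 × 10 = 880 N acts straight down.
Horizontal: T_1 cos 15.5° = T_2 cos 55°  →  T_2 = 1.68 T_1.
Vertical: T_1 sin 15.5° + T_2 sin 55° = 880.
Substituting the horizontal relation into the vertical equation gives 1.643 T_1 = 880, so T_1 = 535.5 N.

T_1 ≈ 535 N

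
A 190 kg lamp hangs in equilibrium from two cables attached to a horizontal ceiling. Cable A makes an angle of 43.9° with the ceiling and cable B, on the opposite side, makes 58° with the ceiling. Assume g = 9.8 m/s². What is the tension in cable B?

Weight W = 190 × 9.8 = 1862 N acts straight down.
Horizontal: T_A cos 43.9° = T_B cos 58°  →  T_A = 0.7354 T_B.
Vertical: T_A sin 43.9° + T_B sin 58° = 1862.
Substituting the horizontal relation into the vertical equation gives 1.358 T_B = 1862, so T_B = 1371 N.

T_B ≈ 1370 N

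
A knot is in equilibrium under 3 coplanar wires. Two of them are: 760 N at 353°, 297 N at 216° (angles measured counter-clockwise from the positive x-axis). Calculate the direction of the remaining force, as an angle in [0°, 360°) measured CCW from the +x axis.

θ ≈ 153°

Sum the known components: ΣF_x = 514.1 N, ΣF_y = -267.2 N.
For equilibrium the remaining force must supply (−ΣF_x, −ΣF_y) = (-514.1, 267.2) N.
Magnitude = √((-514.1)² + (267.2)²) = 579.4 N; direction = atan2(267.2, -514.1) = 152.5°.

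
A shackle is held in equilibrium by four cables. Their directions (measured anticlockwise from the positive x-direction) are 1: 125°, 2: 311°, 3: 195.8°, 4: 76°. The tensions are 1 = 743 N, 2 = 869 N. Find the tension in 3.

Resolve: ΣF_x = 743 cos 125° + 869 cos 311° + T_3 cos 195.8° + T_4 cos 76° = 0.
        ΣF_y = 743 sin 125° + 869 sin 311° + T_3 sin 195.8° + T_4 sin 76° = 0.
The known terms sum to (143.9, -47.21) N, so -0.9622 T_3 + 0.2419 T_4 = -143.9 and -0.2723 T_3 + 0.9703 T_4 = 47.21.
Solving simultaneously: T_3 = 174.1 N, T_4 = 97.52 N.

T_3 ≈ 174 N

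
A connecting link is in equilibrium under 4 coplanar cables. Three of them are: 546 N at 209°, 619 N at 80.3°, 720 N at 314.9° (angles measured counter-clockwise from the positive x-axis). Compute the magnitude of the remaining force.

F ≈ 213 N

Sum the known components: ΣF_x = 135 N, ΣF_y = -164.6 N.
For equilibrium the remaining force must supply (−ΣF_x, −ΣF_y) = (-135, 164.6) N.
Magnitude = √((-135)² + (164.6)²) = 212.8 N; direction = atan2(164.6, -135) = 129.4°.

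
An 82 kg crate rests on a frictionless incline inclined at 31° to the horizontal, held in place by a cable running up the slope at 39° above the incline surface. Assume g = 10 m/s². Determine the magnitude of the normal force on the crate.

Take axes along and perpendicular to the incline. Weight components: W sin 31° = 422.3 N down-slope, W cos 31° = 702.9 N into the surface.
Along incline: T cos 39° = W sin 31° → T = 543.4 N.
Perpendicular: N = W cos 31° − T sin 39° = 360.9 N.

N ≈ 361 N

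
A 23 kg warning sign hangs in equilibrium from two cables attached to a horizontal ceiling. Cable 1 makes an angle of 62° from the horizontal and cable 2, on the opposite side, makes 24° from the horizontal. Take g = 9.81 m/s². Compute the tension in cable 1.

T_1 ≈ 207 N

Weight W = 23 × 9.81 = 225.6 N acts straight down.
Horizontal: T_1 cos 62° = T_2 cos 24°  →  T_2 = 0.5139 T_1.
Vertical: T_1 sin 62° + T_2 sin 24° = 225.6.
Substituting the horizontal relation into the vertical equation gives 1.092 T_1 = 225.6, so T_1 = 206.6 N.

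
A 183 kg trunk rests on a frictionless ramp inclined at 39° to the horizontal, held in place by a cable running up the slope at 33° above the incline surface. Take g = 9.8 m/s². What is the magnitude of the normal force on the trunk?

N ≈ 661 N

Take axes along and perpendicular to the incline. Weight components: W sin 39° = 1129 N down-slope, W cos 39° = 1394 N into the surface.
Along incline: T cos 33° = W sin 39° → T = 1346 N.
Perpendicular: N = W cos 39° − T sin 33° = 660.8 N.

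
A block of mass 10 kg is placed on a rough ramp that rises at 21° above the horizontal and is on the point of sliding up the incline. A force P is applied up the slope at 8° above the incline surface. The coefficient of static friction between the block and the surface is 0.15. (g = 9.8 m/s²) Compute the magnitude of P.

P ≈ 48.3 N

On the verge of sliding up the incline, friction equals μN and acts down the slope.
Perpendicular: N + P sin 8° = W cos 21° = 91.49 N.
Along incline: P cos 8° = W sin 21° + μN  with W sin 21° = 35.12 N.
Solving the pair for P and N: P = 48.31 N, N = 84.77 N (and f = μN = 12.72 N).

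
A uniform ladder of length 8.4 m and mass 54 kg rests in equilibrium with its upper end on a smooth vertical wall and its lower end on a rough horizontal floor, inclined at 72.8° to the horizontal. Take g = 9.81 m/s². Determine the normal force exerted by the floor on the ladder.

N_floor ≈ 530 N

ΣF_y = 0: N_floor = 54×9.81 = 529.74 N.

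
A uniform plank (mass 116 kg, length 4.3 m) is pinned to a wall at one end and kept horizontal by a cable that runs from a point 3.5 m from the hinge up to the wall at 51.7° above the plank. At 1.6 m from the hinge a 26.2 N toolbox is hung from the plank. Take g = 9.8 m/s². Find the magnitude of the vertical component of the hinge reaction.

Take torques about the hinge: T sin 51.7° · 3.5 = 116×9.8×2.15 + 26.2×1.6 = 2486 N·m.
So T = 2486 / (0.7848 × 3.5) = 905.09 N.
ΣF_y = 0: H_y = (116×9.8 + 26.2) − T sin 51.7° = 1163 − 710.3 = 452.7 N.

|H_y| ≈ 453 N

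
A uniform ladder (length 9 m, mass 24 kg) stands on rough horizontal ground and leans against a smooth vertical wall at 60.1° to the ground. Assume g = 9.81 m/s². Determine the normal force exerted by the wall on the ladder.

Torques about the foot: N_wall · 9 sin 60.1° = 24×9.81×4.5 cos 60.1° → N_wall = 67.692 N.

N_wall ≈ 67.7 N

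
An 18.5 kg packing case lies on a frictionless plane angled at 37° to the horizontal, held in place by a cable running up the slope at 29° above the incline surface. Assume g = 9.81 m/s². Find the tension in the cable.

T ≈ 125 N

Take axes along and perpendicular to the incline. Weight components: W sin 37° = 109.2 N down-slope, W cos 37° = 144.9 N into the surface.
Along incline: T cos 29° = W sin 37° → T = 124.9 N.
Perpendicular: N = W cos 37° − T sin 29° = 84.4 N.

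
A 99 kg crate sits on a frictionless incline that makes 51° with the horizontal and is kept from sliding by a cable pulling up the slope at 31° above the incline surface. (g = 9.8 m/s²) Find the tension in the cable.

T ≈ 880 N

Take axes along and perpendicular to the incline. Weight components: W sin 51° = 754 N down-slope, W cos 51° = 610.6 N into the surface.
Along incline: T cos 31° = W sin 51° → T = 879.6 N.
Perpendicular: N = W cos 51° − T sin 31° = 157.5 N.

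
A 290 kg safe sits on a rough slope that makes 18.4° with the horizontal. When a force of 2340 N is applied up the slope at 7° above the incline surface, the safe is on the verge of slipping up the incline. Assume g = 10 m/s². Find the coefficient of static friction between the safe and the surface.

μ ≈ 0.570

On the verge of sliding up the incline, friction is at its maximum μN and acts down the slope.
Perpendicular to incline: N = W cos 18.4° − P sin 7° = 2752 − 285.2 = 2467 N.
Along incline: P cos 7° − μN = W sin 18.4° → μ = −(W sin 18.4° − P cos 7°) / N = 0.5705.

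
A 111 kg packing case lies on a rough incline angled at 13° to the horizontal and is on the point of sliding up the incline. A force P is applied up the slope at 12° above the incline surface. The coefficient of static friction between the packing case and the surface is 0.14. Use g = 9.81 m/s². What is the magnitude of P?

P ≈ 391 N

On the verge of sliding up the incline, friction equals μN and acts down the slope.
Perpendicular: N + P sin 12° = W cos 13° = 1061 N.
Along incline: P cos 12° = W sin 13° + μN  with W sin 13° = 245 N.
Solving the pair for P and N: P = 390.7 N, N = 979.8 N (and f = μN = 137.2 N).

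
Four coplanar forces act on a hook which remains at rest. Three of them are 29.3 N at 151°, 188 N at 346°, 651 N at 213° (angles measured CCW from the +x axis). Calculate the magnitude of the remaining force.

Sum the known components: ΣF_x = -389.2 N, ΣF_y = -385.8 N.
For equilibrium the remaining force must supply (−ΣF_x, −ΣF_y) = (389.2, 385.8) N.
Magnitude = √((389.2)² + (385.8)²) = 548 N; direction = atan2(385.8, 389.2) = 44.8°.

F ≈ 548 N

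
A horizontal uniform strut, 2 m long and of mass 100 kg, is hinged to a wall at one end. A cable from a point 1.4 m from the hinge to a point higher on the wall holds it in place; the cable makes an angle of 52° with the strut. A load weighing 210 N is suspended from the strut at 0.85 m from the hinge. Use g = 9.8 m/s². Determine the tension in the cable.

Take torques about the hinge: T sin 52° · 1.4 = 100×9.8×1 + 210×0.85 = 1158.5 N·m.
So T = 1158.5 / (0.7880 × 1.4) = 1050.1 N.

T ≈ 1050 N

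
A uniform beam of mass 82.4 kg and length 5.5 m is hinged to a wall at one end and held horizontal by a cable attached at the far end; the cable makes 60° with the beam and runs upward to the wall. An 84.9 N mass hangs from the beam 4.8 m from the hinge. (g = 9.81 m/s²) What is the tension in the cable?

Take torques about the hinge: T sin 60° · 5.5 = 82.4×9.81×2.75 + 84.9×4.8 = 2630.5 N·m.
So T = 2630.5 / (0.8660 × 5.5) = 552.25 N.

T ≈ 552 N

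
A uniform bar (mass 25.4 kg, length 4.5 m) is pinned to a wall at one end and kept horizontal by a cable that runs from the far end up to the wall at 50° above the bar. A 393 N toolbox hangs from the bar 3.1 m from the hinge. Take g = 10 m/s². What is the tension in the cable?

T ≈ 519 N

Take torques about the hinge: T sin 50° · 4.5 = 25.4×10×2.25 + 393×3.1 = 1789.8 N·m.
So T = 1789.8 / (0.7660 × 4.5) = 519.2 N.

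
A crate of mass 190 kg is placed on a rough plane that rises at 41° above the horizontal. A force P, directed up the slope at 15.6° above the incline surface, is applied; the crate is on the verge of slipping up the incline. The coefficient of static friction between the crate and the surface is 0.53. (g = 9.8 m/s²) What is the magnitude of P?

On the verge of sliding up the incline, friction equals μN and acts down the slope.
Perpendicular: N + P sin 15.6° = W cos 41° = 1405 N.
Along incline: P cos 15.6° = W sin 41° + μN  with W sin 41° = 1222 N.
Solving the pair for P and N: P = 1778 N, N = 927 N (and f = μN = 491.3 N).

P ≈ 1780 N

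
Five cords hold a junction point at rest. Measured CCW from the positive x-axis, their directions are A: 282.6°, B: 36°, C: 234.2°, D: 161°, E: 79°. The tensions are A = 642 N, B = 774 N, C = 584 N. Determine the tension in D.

Resolve: ΣF_x = 642 cos 282.6° + 774 cos 36° + 584 cos 234.2° + T_D cos 161° + T_E cos 79° = 0.
        ΣF_y = 642 sin 282.6° + 774 sin 36° + 584 sin 234.2° + T_D sin 161° + T_E sin 79° = 0.
The known terms sum to (424.6, -645.3) N, so -0.9455 T_D + 0.1908 T_E = -424.6 and 0.3256 T_D + 0.9816 T_E = 645.3.
Solving simultaneously: T_D = 545.2 N, T_E = 476.5 N.

T_D ≈ 545 N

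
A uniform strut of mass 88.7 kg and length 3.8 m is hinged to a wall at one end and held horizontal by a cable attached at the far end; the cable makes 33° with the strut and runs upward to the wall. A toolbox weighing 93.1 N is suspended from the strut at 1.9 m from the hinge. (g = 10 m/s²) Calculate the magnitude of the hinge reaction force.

Take torques about the hinge: T sin 33° · 3.8 = 88.7×10×1.9 + 93.1×1.9 = 1862.2 N·m.
So T = 1862.2 / (0.5446 × 3.8) = 899.77 N.
ΣF_x = 0: H_x = T cos 33° = 754.61 N.
ΣF_y = 0: H_y = (88.7×10 + 93.1) − T sin 33° = 980.1 − 490.05 = 490.05 N.
|H| = √(H_x² + H_y²) = √((754.61)² + (490.05)²) = 899.77 N.

|H| ≈ 900 N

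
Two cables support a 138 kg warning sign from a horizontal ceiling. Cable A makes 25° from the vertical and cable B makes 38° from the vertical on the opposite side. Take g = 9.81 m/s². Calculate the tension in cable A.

Angles from the horizontal: cable A is 90° − 25° = 65°, cable B is 90° − 38° = 52°.
Weight W = 138 × 9.81 = 1354 N acts straight down.
Horizontal: T_A cos 65° = T_B cos 52°  →  T_B = 0.6864 T_A.
Vertical: T_A sin 65° + T_B sin 52° = 1354.
Substituting the horizontal relation into the vertical equation gives 1.447 T_A = 1354, so T_A = 935.4 N.

T_A ≈ 935 N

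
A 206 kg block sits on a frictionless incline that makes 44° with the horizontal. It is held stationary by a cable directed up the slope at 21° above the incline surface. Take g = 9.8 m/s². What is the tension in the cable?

T ≈ 1500 N

Take axes along and perpendicular to the incline. Weight components: W sin 44° = 1402 N down-slope, W cos 44° = 1452 N into the surface.
Along incline: T cos 21° = W sin 44° → T = 1502 N.
Perpendicular: N = W cos 44° − T sin 21° = 913.9 N.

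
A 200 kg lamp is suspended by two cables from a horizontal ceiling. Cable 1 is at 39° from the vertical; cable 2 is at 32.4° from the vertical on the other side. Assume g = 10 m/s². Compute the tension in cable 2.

T_2 ≈ 1330 N

Angles from the horizontal: cable 1 is 90° − 39° = 51°, cable 2 is 90° − 32.4° = 57.6°.
Weight W = 200 × 10 = 2000 N acts straight down.
Horizontal: T_1 cos 51° = T_2 cos 57.6°  →  T_1 = 0.8514 T_2.
Vertical: T_1 sin 51° + T_2 sin 57.6° = 2000.
Substituting the horizontal relation into the vertical equation gives 1.506 T_2 = 2000, so T_2 = 1328 N.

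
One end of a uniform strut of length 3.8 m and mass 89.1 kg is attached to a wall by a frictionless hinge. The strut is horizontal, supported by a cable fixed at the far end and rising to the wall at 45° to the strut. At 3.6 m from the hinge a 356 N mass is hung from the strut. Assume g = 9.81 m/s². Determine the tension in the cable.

T ≈ 1100 N

Take torques about the hinge: T sin 45° · 3.8 = 89.1×9.81×1.9 + 356×3.6 = 2942.3 N·m.
So T = 2942.3 / (0.7071 × 3.8) = 1095 N.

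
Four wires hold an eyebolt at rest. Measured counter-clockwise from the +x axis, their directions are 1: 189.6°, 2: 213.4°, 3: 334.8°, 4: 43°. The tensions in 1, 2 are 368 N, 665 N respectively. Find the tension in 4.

T_4 ≈ 838 N

Resolve: ΣF_x = 368 cos 189.6° + 665 cos 213.4° + T_3 cos 334.8° + T_4 cos 43° = 0.
        ΣF_y = 368 sin 189.6° + 665 sin 213.4° + T_3 sin 334.8° + T_4 sin 43° = 0.
The known terms sum to (-918, -427.4) N, so 0.9048 T_3 + 0.7314 T_4 = 918 and -0.4258 T_3 + 0.6820 T_4 = 427.4.
Solving simultaneously: T_3 = 337.6 N, T_4 = 837.5 N.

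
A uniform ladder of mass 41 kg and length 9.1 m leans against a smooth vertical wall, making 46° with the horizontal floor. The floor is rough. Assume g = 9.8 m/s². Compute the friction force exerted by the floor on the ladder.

Torques about the foot: N_wall · 9.1 sin 46° = 41×9.8×4.55 cos 46° → N_wall = 194.01 N.
ΣF_x = 0: f_floor = N_wall = 194.01 N.

f ≈ 194 N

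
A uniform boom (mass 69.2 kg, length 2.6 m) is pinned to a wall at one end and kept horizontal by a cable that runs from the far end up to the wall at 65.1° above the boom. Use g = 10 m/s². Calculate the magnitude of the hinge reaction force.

|H| ≈ 381 N

Take torques about the hinge: T sin 65.1° · 2.6 = 69.2×10×1.3 = 899.6 N·m.
So T = 899.6 / (0.9070 × 2.6) = 381.46 N.
ΣF_x = 0: H_x = T cos 65.1° = 160.61 N.
ΣF_y = 0: H_y = (69.2×10) − T sin 65.1° = 692 − 346 = 346 N.
|H| = √(H_x² + H_y²) = √((160.61)² + (346)²) = 381.46 N.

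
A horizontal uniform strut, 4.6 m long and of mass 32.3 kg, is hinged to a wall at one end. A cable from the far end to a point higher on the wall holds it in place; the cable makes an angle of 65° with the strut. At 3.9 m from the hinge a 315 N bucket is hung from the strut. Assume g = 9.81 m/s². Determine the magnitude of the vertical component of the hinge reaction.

Take torques about the hinge: T sin 65° · 4.6 = 32.3×9.81×2.3 + 315×3.9 = 1957.3 N·m.
So T = 1957.3 / (0.9063 × 4.6) = 469.48 N.
ΣF_y = 0: H_y = (32.3×9.81 + 315) − T sin 65° = 631.86 − 425.5 = 206.37 N.

|H_y| ≈ 206 N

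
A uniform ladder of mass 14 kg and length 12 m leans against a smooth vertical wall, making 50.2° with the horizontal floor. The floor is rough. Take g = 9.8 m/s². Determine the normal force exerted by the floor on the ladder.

ΣF_y = 0: N_floor = 14×9.8 = 137.2 N.

N_floor ≈ 137 N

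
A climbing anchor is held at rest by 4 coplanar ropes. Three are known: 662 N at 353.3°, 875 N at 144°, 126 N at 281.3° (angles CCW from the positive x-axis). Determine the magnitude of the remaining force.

F ≈ 315 N

Sum the known components: ΣF_x = -25.72 N, ΣF_y = 313.5 N.
For equilibrium the remaining force must supply (−ΣF_x, −ΣF_y) = (25.72, -313.5) N.
Magnitude = √((25.72)² + (-313.5)²) = 314.6 N; direction = atan2(-313.5, 25.72) = 274.7°.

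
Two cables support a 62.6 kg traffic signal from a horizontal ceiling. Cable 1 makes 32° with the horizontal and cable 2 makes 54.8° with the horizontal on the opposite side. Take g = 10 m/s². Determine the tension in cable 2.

Weight W = 62.6 × 10 = 626 N acts straight down.
Horizontal: T_1 cos 32° = T_2 cos 54.8°  →  T_1 = 0.6797 T_2.
Vertical: T_1 sin 32° + T_2 sin 54.8° = 626.
Substituting the horizontal relation into the vertical equation gives 1.177 T_2 = 626, so T_2 = 531.7 N.

T_2 ≈ 532 N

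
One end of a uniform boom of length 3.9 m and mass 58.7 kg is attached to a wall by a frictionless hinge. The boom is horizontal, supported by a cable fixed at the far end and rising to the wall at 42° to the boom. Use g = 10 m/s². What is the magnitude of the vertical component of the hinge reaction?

Take torques about the hinge: T sin 42° · 3.9 = 58.7×10×1.95 = 1144.6 N·m.
So T = 1144.6 / (0.6691 × 3.9) = 438.63 N.
ΣF_y = 0: H_y = (58.7×10) − T sin 42° = 587 − 293.5 = 293.5 N.

|H_y| ≈ 294 N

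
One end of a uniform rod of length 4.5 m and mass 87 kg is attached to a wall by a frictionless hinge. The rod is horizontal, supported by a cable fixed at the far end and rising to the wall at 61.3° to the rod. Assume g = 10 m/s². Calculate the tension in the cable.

T ≈ 496 N

Take torques about the hinge: T sin 61.3° · 4.5 = 87×10×2.25 = 1957.5 N·m.
So T = 1957.5 / (0.8771 × 4.5) = 495.93 N.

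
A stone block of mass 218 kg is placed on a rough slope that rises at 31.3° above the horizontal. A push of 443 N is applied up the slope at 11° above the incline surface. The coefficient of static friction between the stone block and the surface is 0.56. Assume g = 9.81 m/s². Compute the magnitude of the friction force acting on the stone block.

f ≈ 676 N

Axes along / perpendicular to the incline. W sin 31.3° = 1111 N down-slope; W cos 31.3° = 1827 N into the surface.
Perpendicular: N = W cos 31.3° − P sin 11° = 1827 − 84.53 = 1743 N.
Along incline: P cos 11° + f = W sin 31.3° (friction acts up-slope) → f = 1111 − 434.9 = 676.2 N.
|f| = 676.2 N ≤ μN = 976 N, so the stone block is indeed static.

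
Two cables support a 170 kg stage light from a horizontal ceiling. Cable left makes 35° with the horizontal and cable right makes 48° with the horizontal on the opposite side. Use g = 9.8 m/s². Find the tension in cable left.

T_left ≈ 1120 N

Weight W = 170 × 9.8 = 1666 N acts straight down.
Horizontal: T_left cos 35° = T_right cos 48°  →  T_right = 1.224 T_left.
Vertical: T_left sin 35° + T_right sin 48° = 1666.
Substituting the horizontal relation into the vertical equation gives 1.483 T_left = 1666, so T_left = 1123 N.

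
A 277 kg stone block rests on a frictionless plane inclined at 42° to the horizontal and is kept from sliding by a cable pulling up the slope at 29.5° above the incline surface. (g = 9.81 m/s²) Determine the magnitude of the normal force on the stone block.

N ≈ 991 N

Take axes along and perpendicular to the incline. Weight components: W sin 42° = 1818 N down-slope, W cos 42° = 2019 N into the surface.
Along incline: T cos 29.5° = W sin 42° → T = 2089 N.
Perpendicular: N = W cos 42° − T sin 29.5° = 990.7 N.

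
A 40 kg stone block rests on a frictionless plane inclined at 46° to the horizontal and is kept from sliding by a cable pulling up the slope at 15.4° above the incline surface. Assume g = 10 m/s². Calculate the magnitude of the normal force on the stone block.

N ≈ 199 N

Take axes along and perpendicular to the incline. Weight components: W sin 46° = 287.7 N down-slope, W cos 46° = 277.9 N into the surface.
Along incline: T cos 15.4° = W sin 46° → T = 298.5 N.
Perpendicular: N = W cos 46° − T sin 15.4° = 198.6 N.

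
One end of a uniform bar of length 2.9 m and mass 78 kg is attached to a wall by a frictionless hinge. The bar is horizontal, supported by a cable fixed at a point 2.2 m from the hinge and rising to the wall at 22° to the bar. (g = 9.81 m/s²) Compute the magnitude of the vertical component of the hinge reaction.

Take torques about the hinge: T sin 22° · 2.2 = 78×9.81×1.45 = 1109.5 N·m.
So T = 1109.5 / (0.3746 × 2.2) = 1346.3 N.
ΣF_y = 0: H_y = (78×9.81) − T sin 22° = 765.18 − 504.32 = 260.86 N.

|H_y| ≈ 261 N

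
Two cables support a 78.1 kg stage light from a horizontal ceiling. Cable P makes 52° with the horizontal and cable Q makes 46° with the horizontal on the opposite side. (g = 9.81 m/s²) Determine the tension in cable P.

Weight W = 78.1 × 9.81 = 766.2 N acts straight down.
Horizontal: T_P cos 52° = T_Q cos 46°  →  T_Q = 0.8863 T_P.
Vertical: T_P sin 52° + T_Q sin 46° = 766.2.
Substituting the horizontal relation into the vertical equation gives 1.426 T_P = 766.2, so T_P = 537.5 N.

T_P ≈ 537 N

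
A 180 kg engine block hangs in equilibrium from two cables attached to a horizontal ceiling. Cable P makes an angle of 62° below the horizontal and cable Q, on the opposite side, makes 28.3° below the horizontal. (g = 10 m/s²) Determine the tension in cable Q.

Weight W = 180 × 10 = 1800 N acts straight down.
Horizontal: T_P cos 62° = T_Q cos 28.3°  →  T_P = 1.875 T_Q.
Vertical: T_P sin 62° + T_Q sin 28.3° = 1800.
Substituting the horizontal relation into the vertical equation gives 2.13 T_Q = 1800, so T_Q = 845.1 N.

T_Q ≈ 845 N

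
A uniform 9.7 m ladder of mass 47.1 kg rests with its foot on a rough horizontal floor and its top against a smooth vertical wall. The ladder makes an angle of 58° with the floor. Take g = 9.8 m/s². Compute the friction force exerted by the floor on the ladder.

Torques about the foot: N_wall · 9.7 sin 58° = 47.1×9.8×4.85 cos 58° → N_wall = 144.21 N.
ΣF_x = 0: f_floor = N_wall = 144.21 N.

f ≈ 144 N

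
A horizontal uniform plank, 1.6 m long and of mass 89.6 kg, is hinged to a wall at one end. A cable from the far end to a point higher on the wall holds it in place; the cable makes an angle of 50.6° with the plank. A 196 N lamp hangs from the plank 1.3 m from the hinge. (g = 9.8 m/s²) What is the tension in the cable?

Take torques about the hinge: T sin 50.6° · 1.6 = 89.6×9.8×0.8 + 196×1.3 = 957.26 N·m.
So T = 957.26 / (0.7727 × 1.6) = 774.25 N.

T ≈ 774 N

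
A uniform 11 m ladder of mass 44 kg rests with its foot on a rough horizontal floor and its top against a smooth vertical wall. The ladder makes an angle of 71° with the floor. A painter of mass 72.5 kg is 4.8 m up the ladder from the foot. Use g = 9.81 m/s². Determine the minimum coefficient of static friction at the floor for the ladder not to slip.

μ_min ≈ 0.159

ΣF_y = 0: N_floor = 44×9.81 + 72.5×9.81 = 1142.9 N.
Torques about the foot: N_wall · 11 sin 71° = 44×9.81×5.5 cos 71° + 72.5×9.81×4.8 cos 71° → N_wall = 181.18 N.
ΣF_x = 0: f_floor = N_wall = 181.18 N.
μ_min = f_floor / N_floor = 181.18 / 1142.9 = 0.1585.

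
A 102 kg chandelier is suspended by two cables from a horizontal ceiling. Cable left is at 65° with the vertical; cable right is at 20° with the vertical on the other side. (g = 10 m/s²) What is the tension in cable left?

Angles from the horizontal: cable left is 90° − 65° = 25°, cable right is 90° − 20° = 70°.
Weight W = 102 × 10 = 1020 N acts straight down.
Horizontal: T_left cos 25° = T_right cos 70°  →  T_right = 2.65 T_left.
Vertical: T_left sin 25° + T_right sin 70° = 1020.
Substituting the horizontal relation into the vertical equation gives 2.913 T_left = 1020, so T_left = 350.2 N.

T_left ≈ 350 N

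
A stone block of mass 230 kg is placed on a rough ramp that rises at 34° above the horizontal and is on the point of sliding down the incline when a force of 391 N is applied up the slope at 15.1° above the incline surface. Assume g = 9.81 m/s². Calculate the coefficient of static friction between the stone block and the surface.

μ ≈ 0.500

On the verge of sliding down the incline, friction is at its maximum μN and acts up the slope.
Perpendicular to incline: N = W cos 34° − P sin 15.1° = 1871 − 101.9 = 1769 N.
Along incline: P cos 15.1° + μN = W sin 34° → μ = (W sin 34° − P cos 15.1°) / N = 0.4999.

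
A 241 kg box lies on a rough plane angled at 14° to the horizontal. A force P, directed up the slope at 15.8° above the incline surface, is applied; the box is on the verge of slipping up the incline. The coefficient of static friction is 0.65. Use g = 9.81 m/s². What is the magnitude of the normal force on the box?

N ≈ 1800 N

On the verge of sliding up the incline, friction equals μN and acts down the slope.
Perpendicular: N + P sin 15.8° = W cos 14° = 2294 N.
Along incline: P cos 15.8° = W sin 14° + μN  with W sin 14° = 572 N.
Solving the pair for P and N: P = 1811 N, N = 1801 N (and f = μN = 1171 N).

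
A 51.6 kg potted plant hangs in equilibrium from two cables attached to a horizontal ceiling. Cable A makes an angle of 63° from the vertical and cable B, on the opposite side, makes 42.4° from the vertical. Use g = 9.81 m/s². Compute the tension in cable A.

T_A ≈ 354 N

Angles from the horizontal: cable A is 90° − 63° = 27°, cable B is 90° − 42.4° = 47.6°.
Weight W = 51.6 × 9.81 = 506.2 N acts straight down.
Horizontal: T_A cos 27° = T_B cos 47.6°  →  T_B = 1.321 T_A.
Vertical: T_A sin 27° + T_B sin 47.6° = 506.2.
Substituting the horizontal relation into the vertical equation gives 1.43 T_A = 506.2, so T_A = 354 N.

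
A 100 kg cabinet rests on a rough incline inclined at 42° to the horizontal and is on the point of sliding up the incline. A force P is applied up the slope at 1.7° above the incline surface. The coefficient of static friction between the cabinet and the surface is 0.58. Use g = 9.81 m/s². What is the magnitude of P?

P ≈ 1060 N

On the verge of sliding up the incline, friction equals μN and acts down the slope.
Perpendicular: N + P sin 1.7° = W cos 42° = 729 N.
Along incline: P cos 1.7° = W sin 42° + μN  with W sin 42° = 656.4 N.
Solving the pair for P and N: P = 1061 N, N = 697.5 N (and f = μN = 404.6 N).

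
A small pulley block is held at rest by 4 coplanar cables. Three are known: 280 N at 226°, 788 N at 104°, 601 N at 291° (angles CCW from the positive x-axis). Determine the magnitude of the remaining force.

F ≈ 170 N

Sum the known components: ΣF_x = -169.8 N, ΣF_y = 2.096 N.
For equilibrium the remaining force must supply (−ΣF_x, −ΣF_y) = (169.8, -2.096) N.
Magnitude = √((169.8)² + (-2.096)²) = 169.8 N; direction = atan2(-2.096, 169.8) = 359.3°.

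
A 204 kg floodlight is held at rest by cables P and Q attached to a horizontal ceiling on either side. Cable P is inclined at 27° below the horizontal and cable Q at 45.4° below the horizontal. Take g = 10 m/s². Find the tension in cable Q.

T_Q ≈ 1910 N

Weight W = 204 × 10 = 2040 N acts straight down.
Horizontal: T_P cos 27° = T_Q cos 45.4°  →  T_P = 0.788 T_Q.
Vertical: T_P sin 27° + T_Q sin 45.4° = 2040.
Substituting the horizontal relation into the vertical equation gives 1.07 T_Q = 2040, so T_Q = 1907 N.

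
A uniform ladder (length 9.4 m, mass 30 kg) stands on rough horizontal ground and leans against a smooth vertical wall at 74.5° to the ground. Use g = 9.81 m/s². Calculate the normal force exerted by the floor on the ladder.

N_floor ≈ 294 N

ΣF_y = 0: N_floor = 30×9.81 = 294.3 N.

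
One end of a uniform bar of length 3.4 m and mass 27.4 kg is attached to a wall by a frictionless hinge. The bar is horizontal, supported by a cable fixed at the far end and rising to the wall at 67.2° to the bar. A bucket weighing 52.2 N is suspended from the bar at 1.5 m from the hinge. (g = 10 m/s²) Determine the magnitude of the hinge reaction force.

Take torques about the hinge: T sin 67.2° · 3.4 = 27.4×10×1.7 + 52.2×1.5 = 544.1 N·m.
So T = 544.1 / (0.9219 × 3.4) = 173.59 N.
ΣF_x = 0: H_x = T cos 67.2° = 67.27 N.
ΣF_y = 0: H_y = (27.4×10 + 52.2) − T sin 67.2° = 326.2 − 160.03 = 166.17 N.
|H| = √(H_x² + H_y²) = √((67.27)² + (166.17)²) = 179.27 N.

|H| ≈ 179 N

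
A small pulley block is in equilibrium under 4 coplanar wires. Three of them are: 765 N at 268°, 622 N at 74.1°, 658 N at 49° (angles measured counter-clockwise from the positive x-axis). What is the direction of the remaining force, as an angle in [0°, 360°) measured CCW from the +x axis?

θ ≈ 210°

Sum the known components: ΣF_x = 575.4 N, ΣF_y = 330.3 N.
For equilibrium the remaining force must supply (−ΣF_x, −ΣF_y) = (-575.4, -330.3) N.
Magnitude = √((-575.4)² + (-330.3)²) = 663.4 N; direction = atan2(-330.3, -575.4) = 209.9°.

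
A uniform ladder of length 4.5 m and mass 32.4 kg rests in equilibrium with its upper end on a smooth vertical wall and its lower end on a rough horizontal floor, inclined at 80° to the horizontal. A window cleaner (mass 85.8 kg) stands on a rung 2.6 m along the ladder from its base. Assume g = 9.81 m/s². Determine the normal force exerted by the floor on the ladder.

ΣF_y = 0: N_floor = 32.4×9.81 + 85.8×9.81 = 1159.5 N.

N_floor ≈ 1160 N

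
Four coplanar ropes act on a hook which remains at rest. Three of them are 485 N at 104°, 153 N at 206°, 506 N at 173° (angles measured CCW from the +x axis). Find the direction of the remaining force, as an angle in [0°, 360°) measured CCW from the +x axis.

Sum the known components: ΣF_x = -757.1 N, ΣF_y = 465.2 N.
For equilibrium the remaining force must supply (−ΣF_x, −ΣF_y) = (757.1, -465.2) N.
Magnitude = √((757.1)² + (-465.2)²) = 888.6 N; direction = atan2(-465.2, 757.1) = 328.4°.

θ ≈ 328°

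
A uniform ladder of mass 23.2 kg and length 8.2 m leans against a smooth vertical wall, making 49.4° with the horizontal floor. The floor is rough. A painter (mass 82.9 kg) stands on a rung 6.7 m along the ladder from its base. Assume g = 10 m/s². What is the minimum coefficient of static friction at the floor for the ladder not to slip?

μ_min ≈ 0.641

ΣF_y = 0: N_floor = 23.2×10 + 82.9×10 = 1061 N.
Torques about the foot: N_wall · 8.2 sin 49.4° = 23.2×10×4.1 cos 49.4° + 82.9×10×6.7 cos 49.4° → N_wall = 679.99 N.
ΣF_x = 0: f_floor = N_wall = 679.99 N.
μ_min = f_floor / N_floor = 679.99 / 1061 = 0.6409.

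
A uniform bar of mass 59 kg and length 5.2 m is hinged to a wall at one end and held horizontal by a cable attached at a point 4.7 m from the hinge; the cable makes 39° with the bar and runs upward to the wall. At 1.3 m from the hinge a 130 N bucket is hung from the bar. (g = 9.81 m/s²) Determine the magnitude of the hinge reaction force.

Take torques about the hinge: T sin 39° · 4.7 = 59×9.81×2.6 + 130×1.3 = 1673.9 N·m.
So T = 1673.9 / (0.6293 × 4.7) = 565.91 N.
ΣF_x = 0: H_x = T cos 39° = 439.8 N.
ΣF_y = 0: H_y = (59×9.81 + 130) − T sin 39° = 708.79 − 356.14 = 352.65 N.
|H| = √(H_x² + H_y²) = √((439.8)² + (352.65)²) = 563.72 N.

|H| ≈ 564 N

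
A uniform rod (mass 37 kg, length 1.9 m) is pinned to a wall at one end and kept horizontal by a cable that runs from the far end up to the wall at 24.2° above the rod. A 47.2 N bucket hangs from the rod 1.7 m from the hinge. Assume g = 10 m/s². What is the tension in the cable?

Take torques about the hinge: T sin 24.2° · 1.9 = 37×10×0.95 + 47.2×1.7 = 431.74 N·m.
So T = 431.74 / (0.4099 × 1.9) = 554.33 N.

T ≈ 554 N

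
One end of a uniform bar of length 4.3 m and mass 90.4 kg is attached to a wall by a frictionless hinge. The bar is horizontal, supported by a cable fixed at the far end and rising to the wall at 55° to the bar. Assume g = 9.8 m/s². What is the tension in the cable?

T ≈ 541 N

Take torques about the hinge: T sin 55° · 4.3 = 90.4×9.8×2.15 = 1904.7 N·m.
So T = 1904.7 / (0.8192 × 4.3) = 540.75 N.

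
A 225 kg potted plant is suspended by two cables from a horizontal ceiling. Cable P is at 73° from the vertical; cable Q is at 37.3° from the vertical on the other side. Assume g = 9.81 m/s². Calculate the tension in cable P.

Angles from the horizontal: cable P is 90° − 73° = 17°, cable Q is 90° − 37.3° = 52.7°.
Weight W = 225 × 9.81 = 2207 N acts straight down.
Horizontal: T_P cos 17° = T_Q cos 52.7°  →  T_Q = 1.578 T_P.
Vertical: T_P sin 17° + T_Q sin 52.7° = 2207.
Substituting the horizontal relation into the vertical equation gives 1.548 T_P = 2207, so T_P = 1426 N.

T_P ≈ 1430 N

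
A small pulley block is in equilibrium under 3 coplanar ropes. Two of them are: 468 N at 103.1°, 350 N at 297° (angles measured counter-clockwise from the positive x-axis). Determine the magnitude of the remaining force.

F ≈ 153 N

Sum the known components: ΣF_x = 52.82 N, ΣF_y = 144 N.
For equilibrium the remaining force must supply (−ΣF_x, −ΣF_y) = (-52.82, -144) N.
Magnitude = √((-52.82)² + (-144)²) = 153.4 N; direction = atan2(-144, -52.82) = 249.9°.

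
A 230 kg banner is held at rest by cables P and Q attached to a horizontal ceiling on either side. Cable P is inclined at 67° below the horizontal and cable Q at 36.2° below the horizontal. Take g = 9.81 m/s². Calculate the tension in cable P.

T_P ≈ 1870 N

Weight W = 230 × 9.81 = 2256 N acts straight down.
Horizontal: T_P cos 67° = T_Q cos 36.2°  →  T_Q = 0.4842 T_P.
Vertical: T_P sin 67° + T_Q sin 36.2° = 2256.
Substituting the horizontal relation into the vertical equation gives 1.206 T_P = 2256, so T_P = 1870 N.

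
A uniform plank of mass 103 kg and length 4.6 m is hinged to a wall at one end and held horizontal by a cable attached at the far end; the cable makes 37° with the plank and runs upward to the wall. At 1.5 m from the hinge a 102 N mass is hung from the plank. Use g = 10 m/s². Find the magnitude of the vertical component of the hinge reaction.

Take torques about the hinge: T sin 37° · 4.6 = 103×10×2.3 + 102×1.5 = 2522 N·m.
So T = 2522 / (0.6018 × 4.6) = 911.01 N.
ΣF_y = 0: H_y = (103×10 + 102) − T sin 37° = 1132 − 548.26 = 583.74 N.

|H_y| ≈ 584 N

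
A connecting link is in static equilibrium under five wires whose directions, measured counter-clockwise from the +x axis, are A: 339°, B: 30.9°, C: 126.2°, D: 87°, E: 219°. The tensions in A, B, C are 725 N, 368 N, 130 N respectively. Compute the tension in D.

T_D ≈ 740 N

Resolve: ΣF_x = 725 cos 339° + 368 cos 30.9° + 130 cos 126.2° + T_D cos 87° + T_E cos 219° = 0.
        ΣF_y = 725 sin 339° + 368 sin 30.9° + 130 sin 126.2° + T_D sin 87° + T_E sin 219° = 0.
The known terms sum to (915.8, 34.07) N, so 0.0523 T_D − 0.7771 T_E = -915.8 and 0.9986 T_D − 0.6293 T_E = -34.07.
Solving simultaneously: T_D = 739.9 N, T_E = 1228 N.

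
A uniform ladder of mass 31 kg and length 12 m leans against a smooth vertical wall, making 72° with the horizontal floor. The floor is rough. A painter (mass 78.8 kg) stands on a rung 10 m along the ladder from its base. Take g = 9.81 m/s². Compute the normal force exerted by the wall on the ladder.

Torques about the foot: N_wall · 12 sin 72° = 31×9.81×6 cos 72° + 78.8×9.81×10 cos 72° → N_wall = 258.72 N.

N_wall ≈ 259 N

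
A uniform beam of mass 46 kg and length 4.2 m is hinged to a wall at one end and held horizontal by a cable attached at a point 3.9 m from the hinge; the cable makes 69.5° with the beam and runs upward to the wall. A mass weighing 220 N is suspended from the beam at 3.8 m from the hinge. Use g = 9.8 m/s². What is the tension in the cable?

Take torques about the hinge: T sin 69.5° · 3.9 = 46×9.8×2.1 + 220×3.8 = 1782.7 N·m.
So T = 1782.7 / (0.9367 × 3.9) = 488 N.

T ≈ 488 N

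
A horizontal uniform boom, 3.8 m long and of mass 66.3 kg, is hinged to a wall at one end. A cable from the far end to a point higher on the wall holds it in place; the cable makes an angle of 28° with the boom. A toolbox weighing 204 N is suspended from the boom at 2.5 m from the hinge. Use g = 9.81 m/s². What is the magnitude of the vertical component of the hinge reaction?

Take torques about the hinge: T sin 28° · 3.8 = 66.3×9.81×1.9 + 204×2.5 = 1745.8 N·m.
So T = 1745.8 / (0.4695 × 3.8) = 978.57 N.
ΣF_y = 0: H_y = (66.3×9.81 + 204) − T sin 28° = 854.4 − 459.41 = 394.99 N.

|H_y| ≈ 395 N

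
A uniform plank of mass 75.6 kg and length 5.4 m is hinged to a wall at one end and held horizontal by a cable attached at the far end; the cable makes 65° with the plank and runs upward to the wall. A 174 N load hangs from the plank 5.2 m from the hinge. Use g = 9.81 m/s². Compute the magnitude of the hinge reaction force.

Take torques about the hinge: T sin 65° · 5.4 = 75.6×9.81×2.7 + 174×5.2 = 2907.2 N·m.
So T = 2907.2 / (0.9063 × 5.4) = 594.03 N.
ΣF_x = 0: H_x = T cos 65° = 251.05 N.
ΣF_y = 0: H_y = (75.6×9.81 + 174) − T sin 65° = 915.64 − 538.37 = 377.26 N.
|H| = √(H_x² + H_y²) = √((251.05)² + (377.26)²) = 453.16 N.

|H| ≈ 453 N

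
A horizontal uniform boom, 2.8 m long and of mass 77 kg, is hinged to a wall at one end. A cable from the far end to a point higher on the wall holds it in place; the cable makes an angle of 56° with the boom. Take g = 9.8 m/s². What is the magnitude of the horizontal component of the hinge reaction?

H_x ≈ 254 N

Take torques about the hinge: T sin 56° · 2.8 = 77×9.8×1.4 = 1056.4 N·m.
So T = 1056.4 / (0.8290 × 2.8) = 455.11 N.
ΣF_x = 0: H_x = T cos 56° = 254.49 N.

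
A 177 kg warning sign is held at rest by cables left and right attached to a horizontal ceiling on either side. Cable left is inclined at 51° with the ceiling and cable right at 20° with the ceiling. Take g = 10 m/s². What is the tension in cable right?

T_right ≈ 1180 N

Weight W = 177 × 10 = 1770 N acts straight down.
Horizontal: T_left cos 51° = T_right cos 20°  →  T_left = 1.493 T_right.
Vertical: T_left sin 51° + T_right sin 20° = 1770.
Substituting the horizontal relation into the vertical equation gives 1.502 T_right = 1770, so T_right = 1178 N.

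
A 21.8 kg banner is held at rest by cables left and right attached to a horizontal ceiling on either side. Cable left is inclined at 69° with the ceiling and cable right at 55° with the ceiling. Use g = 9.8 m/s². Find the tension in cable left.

T_left ≈ 148 N

Weight W = 21.8 × 9.8 = 213.6 N acts straight down.
Horizontal: T_left cos 69° = T_right cos 55°  →  T_right = 0.6248 T_left.
Vertical: T_left sin 69° + T_right sin 55° = 213.6.
Substituting the horizontal relation into the vertical equation gives 1.445 T_left = 213.6, so T_left = 147.8 N.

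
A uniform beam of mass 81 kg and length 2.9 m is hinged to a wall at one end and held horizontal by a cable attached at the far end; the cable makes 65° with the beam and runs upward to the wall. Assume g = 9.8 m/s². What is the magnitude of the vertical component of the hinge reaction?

Take torques about the hinge: T sin 65° · 2.9 = 81×9.8×1.45 = 1151 N·m.
So T = 1151 / (0.9063 × 2.9) = 437.93 N.
ΣF_y = 0: H_y = (81×9.8) − T sin 65° = 793.8 − 396.9 = 396.9 N.

|H_y| ≈ 397 N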